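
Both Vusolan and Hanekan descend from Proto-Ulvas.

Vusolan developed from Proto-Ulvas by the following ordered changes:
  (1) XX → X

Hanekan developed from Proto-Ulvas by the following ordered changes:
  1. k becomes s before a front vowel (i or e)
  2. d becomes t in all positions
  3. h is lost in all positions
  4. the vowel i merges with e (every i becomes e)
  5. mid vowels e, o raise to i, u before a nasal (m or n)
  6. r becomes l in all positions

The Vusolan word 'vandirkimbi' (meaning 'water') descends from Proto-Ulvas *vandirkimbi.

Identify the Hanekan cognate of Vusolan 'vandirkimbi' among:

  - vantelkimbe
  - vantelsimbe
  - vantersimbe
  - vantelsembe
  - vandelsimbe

Hanekan: start from *vandirkimbi.
  rule 1 (palatalisation): vandirkimbi → vandirsimbi
  rule 2 (unconditioned shift): vandirsimbi → vantirsimbi
  rule 3: no change — vantirsimbi
  rule 4 (vowel merger): vantirsimbi → vantersembe
  rule 5 (pre-nasal raising): vantersembe → vantersimbe
  rule 6 (unconditioned shift): vantersimbe → vantelsimbe
  ⇒ Hanekan vantelsimbe
The other candidates each miss or misapply at least one Hanekan change.

vantelsimbe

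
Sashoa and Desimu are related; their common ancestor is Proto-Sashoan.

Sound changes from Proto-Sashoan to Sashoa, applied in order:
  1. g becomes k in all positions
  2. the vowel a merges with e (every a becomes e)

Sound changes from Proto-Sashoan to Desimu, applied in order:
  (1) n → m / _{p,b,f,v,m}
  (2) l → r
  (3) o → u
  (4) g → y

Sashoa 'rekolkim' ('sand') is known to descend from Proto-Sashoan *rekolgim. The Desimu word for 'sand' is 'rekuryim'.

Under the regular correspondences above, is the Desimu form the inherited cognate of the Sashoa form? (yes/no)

Derive the expected Desimu reflex of *rekolgim:
Desimu: *rekolgim > rekorgim > rekurgim > rekuryim  (by unconditioned shift, vowel merger, unconditioned shift)
Desimu 'rekuryim' matches the regular reflex exactly, so the pair is cognate.

yes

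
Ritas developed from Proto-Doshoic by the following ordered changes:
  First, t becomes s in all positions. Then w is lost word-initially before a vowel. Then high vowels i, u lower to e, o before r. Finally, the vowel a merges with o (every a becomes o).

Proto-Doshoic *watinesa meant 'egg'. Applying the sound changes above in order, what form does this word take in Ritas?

osineso

Ritas: start from *watinesa.
  rule 1 (unconditioned shift): watinesa → wasinesa
  rule 2 (glide loss): wasinesa → asinesa
  rule 3: no change — asinesa
  rule 4 (vowel merger): asinesa → osineso
  ⇒ Ritas osineso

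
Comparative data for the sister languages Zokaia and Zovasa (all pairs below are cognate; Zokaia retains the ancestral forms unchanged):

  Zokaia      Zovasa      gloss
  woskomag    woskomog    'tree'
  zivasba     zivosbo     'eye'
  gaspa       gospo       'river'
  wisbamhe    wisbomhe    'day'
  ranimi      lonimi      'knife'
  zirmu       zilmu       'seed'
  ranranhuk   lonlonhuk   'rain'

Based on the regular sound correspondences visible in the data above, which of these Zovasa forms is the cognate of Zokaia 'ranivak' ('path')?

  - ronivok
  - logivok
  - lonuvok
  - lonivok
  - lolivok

lonivok

ranimi ~ lonimi, ranranhuk ~ lonlonhuk — Zokaia r corresponds to Zovasa l word-initially before a back vowel.
ranimi ~ lonimi, ranranhuk ~ lonlonhuk — Zokaia a corresponds to Zovasa o after a consonant, before a nasal.
woskomag ~ woskomog, zivasba ~ zivosbo — Zokaia a corresponds to Zovasa o after a consonant, before a consonant other than r, m, n, p, b, f, v.
Applying these to Zokaia 'ranivak':
  ranivak → lanivak   (r→l word-initially before a back vowel)
  lanivak → lonivak   (a→o after a consonant, before a nasal)
  lonivak → lonivok   (a→o after a consonant, before a consonant other than r, m, n, p, b, f, v)
So the Zovasa cognate is 'lonivok'.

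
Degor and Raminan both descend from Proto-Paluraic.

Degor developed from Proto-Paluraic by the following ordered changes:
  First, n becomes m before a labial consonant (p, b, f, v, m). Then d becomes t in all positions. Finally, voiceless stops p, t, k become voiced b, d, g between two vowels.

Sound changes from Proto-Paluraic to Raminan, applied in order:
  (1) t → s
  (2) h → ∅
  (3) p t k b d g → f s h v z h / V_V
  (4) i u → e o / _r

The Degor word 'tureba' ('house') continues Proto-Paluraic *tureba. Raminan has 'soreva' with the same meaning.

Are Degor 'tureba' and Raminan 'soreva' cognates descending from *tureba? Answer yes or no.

Derive the expected Raminan reflex of *tureba:
Raminan: *tureba > sureba > sureva > soreva  (by unconditioned shift, intervocalic lenition, pre-rhotic lowering)
Raminan 'soreva' matches the regular reflex exactly, so the pair is cognate.

yes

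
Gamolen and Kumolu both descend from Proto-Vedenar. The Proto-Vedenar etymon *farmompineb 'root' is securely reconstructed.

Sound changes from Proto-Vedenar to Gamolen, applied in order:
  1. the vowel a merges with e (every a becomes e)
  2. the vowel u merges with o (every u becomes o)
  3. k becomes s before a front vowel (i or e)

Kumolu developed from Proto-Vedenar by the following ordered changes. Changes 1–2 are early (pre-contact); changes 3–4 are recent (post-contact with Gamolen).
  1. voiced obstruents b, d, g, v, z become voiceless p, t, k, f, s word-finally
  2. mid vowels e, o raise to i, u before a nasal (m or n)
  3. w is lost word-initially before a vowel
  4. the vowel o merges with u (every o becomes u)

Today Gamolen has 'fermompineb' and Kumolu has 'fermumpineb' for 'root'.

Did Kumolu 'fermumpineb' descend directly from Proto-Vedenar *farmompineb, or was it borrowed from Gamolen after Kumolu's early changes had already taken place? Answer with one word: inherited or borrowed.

borrowed

If inherited, *farmompineb would pass through all of Kumolu's changes:
Kumolu: *farmompineb > farmompinep > farmumpinep  (by final devoicing, pre-nasal raising)
If borrowed from Gamolen 'fermompineb' after the early changes, it would undergo only the recent ones:
  rule 3 (glide loss): no change (fermompineb)
  rule 4 (vowel merger): fermompineb → fermumpineb
  ⇒ as a loan: fermumpineb
Kumolu 'fermumpineb' matches the loan outcome 'fermumpineb', not the inherited 'farmumpinep' — it skipped the early Kumolu changes, so it was borrowed from Gamolen.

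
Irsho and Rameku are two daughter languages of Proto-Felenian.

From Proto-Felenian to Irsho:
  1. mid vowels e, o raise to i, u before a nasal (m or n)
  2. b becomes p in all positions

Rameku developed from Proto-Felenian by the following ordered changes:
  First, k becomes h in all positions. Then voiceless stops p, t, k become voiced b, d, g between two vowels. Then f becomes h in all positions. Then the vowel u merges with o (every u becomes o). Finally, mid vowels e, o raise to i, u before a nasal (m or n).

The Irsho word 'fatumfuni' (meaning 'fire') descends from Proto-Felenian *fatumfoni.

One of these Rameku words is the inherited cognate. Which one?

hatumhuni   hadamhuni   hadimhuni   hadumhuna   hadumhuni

hadumhuni

Rameku: *fatumfoni
  fatumfoni (rule 1 does not apply)
  fatumfoni → fadumfoni   [intervocalic voicing]
  fadumfoni → hadumhoni   [unconditioned shift]
  hadumhoni → hadomhoni   [vowel merger]
  hadomhoni → hadumhuni   [pre-nasal raising]
  giving Rameku hadumhuni.
Among the options, 'hadumhuni' alone shows every Rameku change applied in order.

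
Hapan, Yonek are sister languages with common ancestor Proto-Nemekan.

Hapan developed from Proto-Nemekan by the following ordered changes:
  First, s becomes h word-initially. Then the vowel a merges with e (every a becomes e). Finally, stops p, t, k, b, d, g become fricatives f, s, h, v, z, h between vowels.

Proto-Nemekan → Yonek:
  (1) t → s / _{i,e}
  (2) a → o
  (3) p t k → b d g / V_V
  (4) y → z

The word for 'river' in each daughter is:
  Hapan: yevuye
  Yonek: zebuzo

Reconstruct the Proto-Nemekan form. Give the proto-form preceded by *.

Position 3: Hapan has v, Yonek has b. Taking the neighbouring segments as reconstructed: Hapan v could go back to *b or *v; Yonek b could go back to *p or *b — the one source consistent with every daughter is *b.
Position 6: Hapan has e, Yonek has o. Taking the neighbouring segments as reconstructed: Hapan e could go back to *a or *e; Yonek o could go back to *a or *o — the one source consistent with every daughter is *a.
Continuing position by position gives *yebuya; check it forward:
Hapan: *yebuya
  yebuya (rule 1 does not apply)
  yebuya → yebuye   [vowel merger]
  yebuye → yevuye   [intervocalic lenition]
  giving Hapan yevuye.
Yonek: start from *yebuya.
  rule 1: no change — yebuya
  rule 2 (vowel merger): yebuya → yebuyo
  rule 3: no change — yebuyo
  rule 4 (unconditioned shift): yebuyo → zebuzo
  ⇒ Yonek zebuzo
Only *yebuya yields all of Hapan yevuye, Yonek zebuzo.

*yebuya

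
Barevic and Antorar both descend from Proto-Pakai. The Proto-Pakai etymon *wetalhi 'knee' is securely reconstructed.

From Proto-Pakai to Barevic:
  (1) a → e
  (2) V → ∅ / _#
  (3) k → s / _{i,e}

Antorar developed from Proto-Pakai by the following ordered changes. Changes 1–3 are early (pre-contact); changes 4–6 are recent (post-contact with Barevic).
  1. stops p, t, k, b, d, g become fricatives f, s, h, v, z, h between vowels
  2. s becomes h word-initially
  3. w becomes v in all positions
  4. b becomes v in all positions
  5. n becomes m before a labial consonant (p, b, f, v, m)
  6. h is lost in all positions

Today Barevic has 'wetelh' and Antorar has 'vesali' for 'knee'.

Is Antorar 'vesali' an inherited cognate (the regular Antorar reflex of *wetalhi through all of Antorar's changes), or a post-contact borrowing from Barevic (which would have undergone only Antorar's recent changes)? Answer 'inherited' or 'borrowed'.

inherited

If inherited, *wetalhi would pass through all of Antorar's changes:
Antorar: *wetalhi
  wetalhi → wesalhi   [intervocalic lenition]
  wesalhi (rule 2 does not apply)
  wesalhi → vesalhi   [unconditioned shift]
  vesalhi (rule 4 does not apply)
  vesalhi (rule 5 does not apply)
  vesalhi → vesali   [h-loss]
  giving Antorar vesali.
If borrowed from Barevic 'wetelh' after the early changes, it would undergo only the recent ones:
  rule 4 (unconditioned shift): no change (wetelh)
  rule 5 (nasal place assimilation): no change (wetelh)
  rule 6 (h-loss): wetelh → wetel
  ⇒ as a loan: wetel
Antorar 'vesali' matches the inherited outcome exactly, so it is an inherited cognate, not a loan.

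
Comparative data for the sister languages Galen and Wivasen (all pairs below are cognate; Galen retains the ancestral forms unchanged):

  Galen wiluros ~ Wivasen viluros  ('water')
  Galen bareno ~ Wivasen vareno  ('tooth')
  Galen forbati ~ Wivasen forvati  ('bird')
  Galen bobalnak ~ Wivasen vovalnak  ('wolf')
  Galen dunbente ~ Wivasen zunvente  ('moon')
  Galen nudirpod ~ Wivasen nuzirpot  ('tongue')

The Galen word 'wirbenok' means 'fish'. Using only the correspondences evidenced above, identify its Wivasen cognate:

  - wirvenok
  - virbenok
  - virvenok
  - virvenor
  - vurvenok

wiluros ~ viluros — Galen w corresponds to Wivasen v word-initially before a front vowel.
dunbente ~ zunvente — Galen b corresponds to Wivasen v after a consonant, before a front vowel.
Applying these to Galen 'wirbenok':
  wirbenok → virbenok   (w→v word-initially before a front vowel)
  virbenok → virvenok   (b→v after a consonant, before a front vowel)
So the Wivasen cognate is 'virvenok'.

virvenok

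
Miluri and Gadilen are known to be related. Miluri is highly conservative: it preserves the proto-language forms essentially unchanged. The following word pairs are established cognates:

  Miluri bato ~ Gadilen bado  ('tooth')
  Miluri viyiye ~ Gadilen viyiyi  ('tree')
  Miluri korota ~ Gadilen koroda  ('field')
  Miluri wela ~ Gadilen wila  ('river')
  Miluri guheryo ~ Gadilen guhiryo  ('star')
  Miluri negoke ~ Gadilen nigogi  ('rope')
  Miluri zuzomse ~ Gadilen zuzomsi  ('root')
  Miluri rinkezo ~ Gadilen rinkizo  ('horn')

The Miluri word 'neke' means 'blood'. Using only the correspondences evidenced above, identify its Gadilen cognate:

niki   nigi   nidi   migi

nigi

wela ~ wila, negoke ~ nigogi — Miluri e corresponds to Gadilen i after a consonant, before a consonant other than r, m, n, p, b, f, v.
negoke ~ nigogi — Miluri k corresponds to Gadilen g between vowels (before a front vowel).
viyiye ~ viyiyi, negoke ~ nigogi — Miluri e corresponds to Gadilen i word-finally.
Applying these to Miluri 'neke':
  neke → nike   (e→i after a consonant, before a consonant other than r, m, n, p, b, f, v)
  nike → nige   (k→g between vowels (before a front vowel))
  nige → nigi   (e→i word-finally)
So the Gadilen cognate is 'nigi'.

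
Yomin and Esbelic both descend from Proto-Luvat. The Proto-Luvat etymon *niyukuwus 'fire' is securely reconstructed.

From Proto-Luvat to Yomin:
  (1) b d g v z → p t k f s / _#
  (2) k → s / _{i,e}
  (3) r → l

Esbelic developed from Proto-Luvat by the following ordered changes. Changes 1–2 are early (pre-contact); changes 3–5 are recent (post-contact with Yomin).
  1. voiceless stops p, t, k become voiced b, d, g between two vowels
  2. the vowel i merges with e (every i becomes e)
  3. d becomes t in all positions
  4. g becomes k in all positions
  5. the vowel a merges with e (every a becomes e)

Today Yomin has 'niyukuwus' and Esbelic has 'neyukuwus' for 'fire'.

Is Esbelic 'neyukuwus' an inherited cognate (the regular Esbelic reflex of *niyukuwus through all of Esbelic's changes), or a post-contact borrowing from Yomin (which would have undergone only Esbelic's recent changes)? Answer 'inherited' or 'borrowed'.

inherited

If inherited, *niyukuwus would pass through all of Esbelic's changes:
Esbelic: start from *niyukuwus.
  rule 1 (intervocalic voicing): niyukuwus → niyuguwus
  rule 2 (vowel merger): niyuguwus → neyuguwus
  rule 3: no change — neyuguwus
  rule 4 (unconditioned shift): neyuguwus → neyukuwus
  rule 5: no change — neyukuwus
  ⇒ Esbelic neyukuwus
If borrowed from Yomin 'niyukuwus' after the early changes, it would undergo only the recent ones:
  rule 3 (unconditioned shift): no change (niyukuwus)
  rule 4 (unconditioned shift): no change (niyukuwus)
  rule 5 (vowel merger): no change (niyukuwus)
  ⇒ as a loan: niyukuwus
Esbelic 'neyukuwus' matches the inherited outcome exactly, so it is an inherited cognate, not a loan.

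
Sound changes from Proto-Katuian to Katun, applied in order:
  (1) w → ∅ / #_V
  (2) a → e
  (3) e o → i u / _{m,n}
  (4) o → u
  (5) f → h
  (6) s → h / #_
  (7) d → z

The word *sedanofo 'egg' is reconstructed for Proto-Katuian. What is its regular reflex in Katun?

hezinuhu

Katun: start from *sedanofo.
  rule 1: no change — sedanofo
  rule 2 (vowel merger): sedanofo → sedenofo
  rule 3 (pre-nasal raising): sedenofo → sedinofo
  rule 4 (vowel merger): sedinofo → sedinufu
  rule 5 (unconditioned shift): sedinufu → sedinuhu
  rule 6 (debuccalisation): sedinuhu → hedinuhu
  rule 7 (unconditioned shift): hedinuhu → hezinuhu
  ⇒ Katun hezinuhu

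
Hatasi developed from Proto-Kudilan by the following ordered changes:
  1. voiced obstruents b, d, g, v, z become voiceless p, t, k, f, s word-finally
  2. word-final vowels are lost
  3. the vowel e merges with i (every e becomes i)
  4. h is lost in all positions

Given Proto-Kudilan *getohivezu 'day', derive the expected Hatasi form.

gitoiviz

Hatasi: start from *getohivezu.
  rule 1: no change — getohivezu
  rule 2 (apocope): getohivezu → getohivez
  rule 3 (vowel merger): getohivez → gitohiviz
  rule 4 (h-loss): gitohiviz → gitoiviz
  ⇒ Hatasi gitoiviz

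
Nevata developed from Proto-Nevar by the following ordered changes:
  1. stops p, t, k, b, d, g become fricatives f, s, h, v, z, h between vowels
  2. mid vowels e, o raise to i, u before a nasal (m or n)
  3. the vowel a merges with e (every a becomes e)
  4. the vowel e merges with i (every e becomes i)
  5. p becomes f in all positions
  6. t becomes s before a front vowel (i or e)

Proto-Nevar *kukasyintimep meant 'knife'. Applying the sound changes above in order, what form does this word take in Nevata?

Nevata: start from *kukasyintimep.
  rule 1 (intervocalic lenition): kukasyintimep → kuhasyintimep
  rule 2: no change — kuhasyintimep
  rule 3 (vowel merger): kuhasyintimep → kuhesyintimep
  rule 4 (vowel merger): kuhesyintimep → kuhisyintimip
  rule 5 (unconditioned shift): kuhisyintimip → kuhisyintimif
  rule 6 (palatalisation): kuhisyintimif → kuhisyinsimif
  ⇒ Nevata kuhisyinsimif

kuhisyinsimif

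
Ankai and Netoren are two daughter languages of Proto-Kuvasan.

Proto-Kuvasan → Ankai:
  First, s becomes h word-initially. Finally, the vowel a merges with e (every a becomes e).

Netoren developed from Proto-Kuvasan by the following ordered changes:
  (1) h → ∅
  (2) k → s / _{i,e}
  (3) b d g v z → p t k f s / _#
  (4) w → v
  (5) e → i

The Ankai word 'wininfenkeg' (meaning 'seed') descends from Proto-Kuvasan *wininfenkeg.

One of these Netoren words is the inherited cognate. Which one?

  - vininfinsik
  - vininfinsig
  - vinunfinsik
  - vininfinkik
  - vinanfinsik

Netoren: start from *wininfenkeg.
  rule 1: no change — wininfenkeg
  rule 2 (palatalisation): wininfenkeg → wininfenseg
  rule 3 (final devoicing): wininfenseg → wininfensek
  rule 4 (unconditioned shift): wininfensek → vininfensek
  rule 5 (vowel merger): vininfensek → vininfinsik
  ⇒ Netoren vininfinsik
The other candidates each miss or misapply at least one Netoren change.

vininfinsik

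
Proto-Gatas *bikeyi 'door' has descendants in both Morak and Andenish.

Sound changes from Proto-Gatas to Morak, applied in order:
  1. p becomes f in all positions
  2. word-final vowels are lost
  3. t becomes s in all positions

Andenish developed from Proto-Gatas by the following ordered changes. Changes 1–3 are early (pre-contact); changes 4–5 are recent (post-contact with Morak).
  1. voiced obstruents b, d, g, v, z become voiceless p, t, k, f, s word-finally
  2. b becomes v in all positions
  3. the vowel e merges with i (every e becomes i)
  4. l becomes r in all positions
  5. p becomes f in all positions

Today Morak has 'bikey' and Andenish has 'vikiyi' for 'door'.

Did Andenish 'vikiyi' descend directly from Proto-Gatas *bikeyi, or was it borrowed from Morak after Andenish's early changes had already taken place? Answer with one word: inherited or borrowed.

If inherited, *bikeyi would pass through all of Andenish's changes:
Andenish: *bikeyi > vikeyi > vikiyi  (by unconditioned shift, vowel merger)
If borrowed from Morak 'bikey' after the early changes, it would undergo only the recent ones:
  rule 4 (unconditioned shift): no change (bikey)
  rule 5 (unconditioned shift): no change (bikey)
  ⇒ as a loan: bikey
Andenish 'vikiyi' matches the inherited outcome exactly, so it is an inherited cognate, not a loan.

inherited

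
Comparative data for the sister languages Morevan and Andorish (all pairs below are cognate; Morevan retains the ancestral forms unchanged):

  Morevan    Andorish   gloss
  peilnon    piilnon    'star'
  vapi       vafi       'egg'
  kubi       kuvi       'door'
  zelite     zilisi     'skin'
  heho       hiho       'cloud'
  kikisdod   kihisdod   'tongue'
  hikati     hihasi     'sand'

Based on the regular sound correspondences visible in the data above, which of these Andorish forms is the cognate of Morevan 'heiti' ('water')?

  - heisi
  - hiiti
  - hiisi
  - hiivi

peilnon ~ piilnon — Morevan e corresponds to Andorish i after a consonant, before a front vowel.
hikati ~ hihasi — Morevan t corresponds to Andorish s between vowels (before a front vowel).
Applying these to Morevan 'heiti':
  heiti → hiiti   (e→i after a consonant, before a front vowel)
  hiiti → hiisi   (t→s between vowels (before a front vowel))
So the Andorish cognate is 'hiisi'.

hiisi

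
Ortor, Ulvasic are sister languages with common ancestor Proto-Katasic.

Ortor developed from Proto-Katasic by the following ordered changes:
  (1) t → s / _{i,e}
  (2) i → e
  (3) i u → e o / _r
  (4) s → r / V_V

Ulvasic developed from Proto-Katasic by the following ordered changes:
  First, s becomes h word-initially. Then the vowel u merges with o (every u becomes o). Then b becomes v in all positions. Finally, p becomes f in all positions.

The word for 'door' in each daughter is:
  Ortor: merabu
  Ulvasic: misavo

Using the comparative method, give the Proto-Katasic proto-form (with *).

Position 3: Ortor has r, Ulvasic has s. Ulvasic preserves s here (none of its changes turn any other segment into s), so the proto-segment is *s.
Position 2: Ortor has e, Ulvasic has i. Ulvasic preserves i here (none of its changes turn any other segment into i), so the proto-segment is *i.
Position 6: Ortor has u, Ulvasic has o. Ortor preserves u here (none of its changes turn any other segment into u), so the proto-segment is *u.
Verify the candidate proto-form against each daughter:
Ortor: *misabu
  misabu (rule 1 does not apply)
  misabu → mesabu   [vowel merger]
  mesabu (rule 3 does not apply)
  mesabu → merabu   [rhotacism]
  giving Ortor merabu.
Ulvasic: *misabu > misabo > misavo  (by vowel merger, unconditioned shift)
*misabu is the unique common source.

*misabu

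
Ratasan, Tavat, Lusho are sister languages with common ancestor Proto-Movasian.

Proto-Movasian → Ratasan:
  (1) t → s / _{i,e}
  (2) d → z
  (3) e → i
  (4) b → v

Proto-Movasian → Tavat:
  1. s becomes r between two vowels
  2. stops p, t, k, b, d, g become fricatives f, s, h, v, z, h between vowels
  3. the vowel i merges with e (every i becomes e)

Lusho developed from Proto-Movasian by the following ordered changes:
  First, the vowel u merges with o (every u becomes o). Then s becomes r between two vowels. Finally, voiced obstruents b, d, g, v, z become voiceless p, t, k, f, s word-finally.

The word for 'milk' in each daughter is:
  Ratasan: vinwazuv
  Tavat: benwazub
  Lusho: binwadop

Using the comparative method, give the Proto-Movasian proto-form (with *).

Position 6: Ratasan has z, Tavat has z, Lusho has d. Lusho preserves d here (none of its changes turn any other segment into d), so the proto-segment is *d.
Position 8: Ratasan has v, Tavat has b, Lusho has p. Tavat preserves b here (none of its changes turn any other segment into b), so the proto-segment is *b.
Position 2: Ratasan has i, Tavat has e, Lusho has i. Lusho preserves i here (none of its changes turn any other segment into i), so the proto-segment is *i.
Continuing position by position gives *binwadub; check it forward:
Ratasan: *binwadub
  binwadub (rule 1 does not apply)
  binwadub → binwazub   [unconditioned shift]
  binwazub (rule 3 does not apply)
  binwazub → vinwazuv   [unconditioned shift]
  giving Ratasan vinwazuv.
Tavat: *binwadub > binwazub > benwazub  (by intervocalic lenition, vowel merger)
Lusho: *binwadub > binwadob > binwadop  (by vowel merger, final devoicing)
Only *binwadub yields all of Ratasan vinwazuv, Tavat benwazub, Lusho binwadop.

*binwadub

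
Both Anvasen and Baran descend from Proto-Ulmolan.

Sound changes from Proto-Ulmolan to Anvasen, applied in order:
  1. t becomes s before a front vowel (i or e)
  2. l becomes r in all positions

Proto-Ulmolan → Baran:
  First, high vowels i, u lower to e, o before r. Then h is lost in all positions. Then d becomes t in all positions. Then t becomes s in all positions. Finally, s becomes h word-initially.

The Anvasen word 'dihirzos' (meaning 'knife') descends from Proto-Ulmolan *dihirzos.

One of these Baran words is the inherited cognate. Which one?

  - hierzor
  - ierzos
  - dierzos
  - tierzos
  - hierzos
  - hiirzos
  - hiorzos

hierzos

Baran: *dihirzos
  dihirzos → diherzos   [pre-rhotic lowering]
  diherzos → dierzos   [h-loss]
  dierzos → tierzos   [unconditioned shift]
  tierzos → sierzos   [unconditioned shift]
  sierzos → hierzos   [debuccalisation]
  giving Baran hierzos.
Among the options, 'hierzos' alone shows every Baran change applied in order.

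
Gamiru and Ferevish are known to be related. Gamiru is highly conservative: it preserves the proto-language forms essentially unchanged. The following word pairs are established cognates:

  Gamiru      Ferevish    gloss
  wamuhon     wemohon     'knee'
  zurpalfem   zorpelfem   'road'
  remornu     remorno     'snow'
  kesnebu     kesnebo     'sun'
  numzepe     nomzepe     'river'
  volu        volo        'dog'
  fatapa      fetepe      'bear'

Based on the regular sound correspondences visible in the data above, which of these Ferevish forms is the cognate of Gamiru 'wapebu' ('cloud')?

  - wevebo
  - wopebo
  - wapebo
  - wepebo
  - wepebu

fatapa ~ fetepe — Gamiru a corresponds to Ferevish e after a consonant, before a labial obstruent.
remornu ~ remorno, kesnebu ~ kesnebo — Gamiru u corresponds to Ferevish o word-finally.
Applying these to Gamiru 'wapebu':
  wapebu → wepebu   (a→e after a consonant, before a labial obstruent)
  wepebu → wepebo   (u→o word-finally)
So the Ferevish cognate is 'wepebo'.

wepebo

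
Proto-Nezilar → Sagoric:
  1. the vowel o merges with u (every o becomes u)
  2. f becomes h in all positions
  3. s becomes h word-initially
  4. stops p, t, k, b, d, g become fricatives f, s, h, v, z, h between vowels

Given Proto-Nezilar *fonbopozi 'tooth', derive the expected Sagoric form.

hunbufuzi

Sagoric: start from *fonbopozi.
  rule 1 (vowel merger): fonbopozi → funbupuzi
  rule 2 (unconditioned shift): funbupuzi → hunbupuzi
  rule 3: no change — hunbupuzi
  rule 4 (intervocalic lenition): hunbupuzi → hunbufuzi
  ⇒ Sagoric hunbufuzi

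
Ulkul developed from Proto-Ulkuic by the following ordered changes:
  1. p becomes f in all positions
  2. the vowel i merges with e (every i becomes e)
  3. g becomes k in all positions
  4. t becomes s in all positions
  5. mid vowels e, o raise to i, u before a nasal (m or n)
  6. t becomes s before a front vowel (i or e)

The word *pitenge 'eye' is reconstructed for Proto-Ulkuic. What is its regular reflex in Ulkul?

Ulkul: start from *pitenge.
  rule 1 (unconditioned shift): pitenge → fitenge
  rule 2 (vowel merger): fitenge → fetenge
  rule 3 (unconditioned shift): fetenge → fetenke
  rule 4 (unconditioned shift): fetenke → fesenke
  rule 5 (pre-nasal raising): fesenke → fesinke
  rule 6: no change — fesinke
  ⇒ Ulkul fesinke

fesinke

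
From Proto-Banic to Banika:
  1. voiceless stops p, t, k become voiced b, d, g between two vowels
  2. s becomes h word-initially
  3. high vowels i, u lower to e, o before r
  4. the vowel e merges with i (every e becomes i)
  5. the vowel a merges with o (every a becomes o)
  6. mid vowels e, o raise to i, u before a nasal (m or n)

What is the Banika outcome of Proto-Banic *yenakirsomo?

yinogirsumo

Banika: *yenakirsomo > yenagirsomo > yenagersomo > yinagirsomo > yinogirsomo > yinogirsumo  (by intervocalic voicing, pre-rhotic lowering, vowel merger, vowel merger, pre-nasal raising)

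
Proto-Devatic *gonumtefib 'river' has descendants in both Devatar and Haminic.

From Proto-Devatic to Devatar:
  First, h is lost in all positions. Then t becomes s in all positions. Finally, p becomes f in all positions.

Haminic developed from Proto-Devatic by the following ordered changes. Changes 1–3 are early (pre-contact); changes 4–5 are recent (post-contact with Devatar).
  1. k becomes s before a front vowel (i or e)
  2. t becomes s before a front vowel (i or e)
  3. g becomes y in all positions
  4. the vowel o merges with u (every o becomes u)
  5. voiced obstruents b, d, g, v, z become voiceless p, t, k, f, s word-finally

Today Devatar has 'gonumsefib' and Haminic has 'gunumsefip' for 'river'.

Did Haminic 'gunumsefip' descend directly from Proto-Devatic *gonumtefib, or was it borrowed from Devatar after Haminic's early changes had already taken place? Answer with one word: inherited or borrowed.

borrowed

If inherited, *gonumtefib would pass through all of Haminic's changes:
Haminic: *gonumtefib
  gonumtefib (rule 1 does not apply)
  gonumtefib → gonumsefib   [palatalisation]
  gonumsefib → yonumsefib   [unconditioned shift]
  yonumsefib → yunumsefib   [vowel merger]
  yunumsefib → yunumsefip   [final devoicing]
  giving Haminic yunumsefip.
If borrowed from Devatar 'gonumsefib' after the early changes, it would undergo only the recent ones:
  rule 4 (vowel merger): gonumsefib → gunumsefib
  rule 5 (final devoicing): gunumsefib → gunumsefip
  ⇒ as a loan: gunumsefip
Haminic 'gunumsefip' matches the loan outcome 'gunumsefip', not the inherited 'yunumsefip' — it skipped the early Haminic changes, so it was borrowed from Devatar.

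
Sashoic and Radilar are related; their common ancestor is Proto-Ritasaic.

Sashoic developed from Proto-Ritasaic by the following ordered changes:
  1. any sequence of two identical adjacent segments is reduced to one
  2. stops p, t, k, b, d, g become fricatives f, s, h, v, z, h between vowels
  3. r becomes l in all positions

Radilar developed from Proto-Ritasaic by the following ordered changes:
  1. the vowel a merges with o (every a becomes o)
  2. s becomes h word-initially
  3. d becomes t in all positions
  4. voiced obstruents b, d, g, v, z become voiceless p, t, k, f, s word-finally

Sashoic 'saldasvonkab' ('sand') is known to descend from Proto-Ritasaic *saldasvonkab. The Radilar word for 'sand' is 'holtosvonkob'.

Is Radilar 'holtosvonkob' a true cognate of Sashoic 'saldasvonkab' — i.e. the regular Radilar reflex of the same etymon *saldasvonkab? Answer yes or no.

Derive the expected Radilar reflex of *saldasvonkab:
Radilar: start from *saldasvonkab.
  rule 1 (vowel merger): saldasvonkab → soldosvonkob
  rule 2 (debuccalisation): soldosvonkob → holdosvonkob
  rule 3 (unconditioned shift): holdosvonkob → holtosvonkob
  rule 4 (final devoicing): holtosvonkob → holtosvonkop
  ⇒ Radilar holtosvonkop
The regular Radilar reflex would be 'holtosvonkop', but the attested form is 'holtosvonkob'. The correspondence is irregular, so they are not cognates (the Radilar form has a different source).

no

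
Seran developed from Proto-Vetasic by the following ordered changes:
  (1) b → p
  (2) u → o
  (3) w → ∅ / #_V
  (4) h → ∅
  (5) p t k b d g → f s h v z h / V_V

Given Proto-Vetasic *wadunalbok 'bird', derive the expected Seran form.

azonalpok

Seran: start from *wadunalbok.
  rule 1 (unconditioned shift): wadunalbok → wadunalpok
  rule 2 (vowel merger): wadunalpok → wadonalpok
  rule 3 (glide loss): wadonalpok → adonalpok
  rule 4: no change — adonalpok
  rule 5 (intervocalic lenition): adonalpok → azonalpok
  ⇒ Seran azonalpok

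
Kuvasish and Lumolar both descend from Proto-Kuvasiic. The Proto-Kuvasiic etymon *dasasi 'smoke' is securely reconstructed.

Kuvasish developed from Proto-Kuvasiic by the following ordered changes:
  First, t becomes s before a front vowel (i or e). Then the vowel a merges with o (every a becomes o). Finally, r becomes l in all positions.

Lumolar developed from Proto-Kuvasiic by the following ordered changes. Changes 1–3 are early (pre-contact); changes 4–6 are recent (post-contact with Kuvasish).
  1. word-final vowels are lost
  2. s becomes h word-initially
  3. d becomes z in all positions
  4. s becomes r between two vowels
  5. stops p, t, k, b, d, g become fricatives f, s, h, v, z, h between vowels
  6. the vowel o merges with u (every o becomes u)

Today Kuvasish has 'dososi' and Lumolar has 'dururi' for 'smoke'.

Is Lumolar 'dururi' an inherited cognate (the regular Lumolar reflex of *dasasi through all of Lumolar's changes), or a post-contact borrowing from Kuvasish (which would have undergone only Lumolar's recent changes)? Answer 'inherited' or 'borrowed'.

If inherited, *dasasi would pass through all of Lumolar's changes:
Lumolar: *dasasi > dasas > zasas > zaras  (by apocope, unconditioned shift, rhotacism)
If borrowed from Kuvasish 'dososi' after the early changes, it would undergo only the recent ones:
  rule 4 (rhotacism): dososi → dorori
  rule 5 (intervocalic lenition): no change (dorori)
  rule 6 (vowel merger): dorori → dururi
  ⇒ as a loan: dururi
Lumolar 'dururi' matches the loan outcome 'dururi', not the inherited 'zaras' — it skipped the early Lumolar changes, so it was borrowed from Kuvasish.

borrowed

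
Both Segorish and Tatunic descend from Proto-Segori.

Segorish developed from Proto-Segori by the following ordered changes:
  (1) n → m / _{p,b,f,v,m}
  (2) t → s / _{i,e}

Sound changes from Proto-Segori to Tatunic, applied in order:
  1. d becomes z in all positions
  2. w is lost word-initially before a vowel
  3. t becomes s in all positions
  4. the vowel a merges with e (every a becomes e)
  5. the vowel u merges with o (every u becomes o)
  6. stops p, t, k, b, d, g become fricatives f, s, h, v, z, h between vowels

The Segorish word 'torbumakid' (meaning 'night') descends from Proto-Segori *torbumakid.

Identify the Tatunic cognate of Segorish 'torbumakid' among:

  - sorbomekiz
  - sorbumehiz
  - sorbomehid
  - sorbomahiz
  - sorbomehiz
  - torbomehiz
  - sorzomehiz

Tatunic: *torbumakid > torbumakiz > sorbumakiz > sorbumekiz > sorbomekiz > sorbomehiz  (by unconditioned shift, unconditioned shift, vowel merger, vowel merger, intervocalic lenition)
Only 'sorbomehiz' matches the regular Tatunic development of *torbumakid.

sorbomehiz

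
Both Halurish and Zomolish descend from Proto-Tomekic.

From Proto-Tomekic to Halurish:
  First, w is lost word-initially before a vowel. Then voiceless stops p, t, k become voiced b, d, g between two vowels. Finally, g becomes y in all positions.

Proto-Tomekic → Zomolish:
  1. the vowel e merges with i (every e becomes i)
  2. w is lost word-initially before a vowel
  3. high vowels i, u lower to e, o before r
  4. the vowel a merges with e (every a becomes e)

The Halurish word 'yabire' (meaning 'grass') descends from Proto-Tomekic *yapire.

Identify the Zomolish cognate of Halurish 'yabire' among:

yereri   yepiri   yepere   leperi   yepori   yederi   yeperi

yeperi

Zomolish: start from *yapire.
  rule 1 (vowel merger): yapire → yapiri
  rule 2: no change — yapiri
  rule 3 (pre-rhotic lowering): yapiri → yaperi
  rule 4 (vowel merger): yaperi → yeperi
  ⇒ Zomolish yeperi
Only 'yeperi' matches the regular Zomolish development of *yapire.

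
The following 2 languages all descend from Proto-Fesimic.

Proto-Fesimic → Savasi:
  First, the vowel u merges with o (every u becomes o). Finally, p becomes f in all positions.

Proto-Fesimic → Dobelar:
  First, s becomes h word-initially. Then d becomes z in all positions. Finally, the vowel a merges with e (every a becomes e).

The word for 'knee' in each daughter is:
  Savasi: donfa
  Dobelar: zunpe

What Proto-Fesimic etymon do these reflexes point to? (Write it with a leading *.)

*dunpa

Position 2: Savasi has o, Dobelar has u. Dobelar preserves u here (none of its changes turn any other segment into u), so the proto-segment is *u.
Position 1: Savasi has d, Dobelar has z. Savasi preserves d here (none of its changes turn any other segment into d), so the proto-segment is *d.
Continuing position by position gives *dunpa; check it forward:
Savasi: start from *dunpa.
  rule 1 (vowel merger): dunpa → donpa
  rule 2 (unconditioned shift): donpa → donfa
  ⇒ Savasi donfa
Dobelar: *dunpa > zunpa > zunpe  (by unconditioned shift, vowel merger)
Only *dunpa yields all of Savasi donfa, Dobelar zunpe.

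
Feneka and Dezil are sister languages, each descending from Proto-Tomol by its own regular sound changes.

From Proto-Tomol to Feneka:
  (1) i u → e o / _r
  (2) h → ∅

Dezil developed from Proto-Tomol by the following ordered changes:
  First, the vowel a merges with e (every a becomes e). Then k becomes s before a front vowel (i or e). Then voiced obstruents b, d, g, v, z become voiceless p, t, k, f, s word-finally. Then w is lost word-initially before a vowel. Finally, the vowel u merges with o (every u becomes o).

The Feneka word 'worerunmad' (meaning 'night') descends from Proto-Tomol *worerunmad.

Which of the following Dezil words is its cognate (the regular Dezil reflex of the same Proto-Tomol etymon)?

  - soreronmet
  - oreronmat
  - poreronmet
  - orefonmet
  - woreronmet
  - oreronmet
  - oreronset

Dezil: start from *worerunmad.
  rule 1 (vowel merger): worerunmad → worerunmed
  rule 2: no change — worerunmed
  rule 3 (final devoicing): worerunmed → worerunmet
  rule 4 (glide loss): worerunmet → orerunmet
  rule 5 (vowel merger): orerunmet → oreronmet
  ⇒ Dezil oreronmet
Only 'oreronmet' matches the regular Dezil development of *worerunmad.

oreronmet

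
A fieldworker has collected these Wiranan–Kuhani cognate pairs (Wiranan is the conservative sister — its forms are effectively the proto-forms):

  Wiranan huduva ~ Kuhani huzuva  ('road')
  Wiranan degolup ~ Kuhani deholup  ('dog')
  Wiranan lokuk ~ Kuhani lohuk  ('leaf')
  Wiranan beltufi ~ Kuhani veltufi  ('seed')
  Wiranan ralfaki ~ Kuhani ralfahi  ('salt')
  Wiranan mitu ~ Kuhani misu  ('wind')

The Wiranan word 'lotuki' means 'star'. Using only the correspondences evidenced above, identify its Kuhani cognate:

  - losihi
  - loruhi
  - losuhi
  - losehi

losuhi

mitu ~ misu — Wiranan t corresponds to Kuhani s between vowels (before a back vowel).
ralfaki ~ ralfahi — Wiranan k corresponds to Kuhani h between vowels (before a front vowel).
Applying these to Wiranan 'lotuki':
  lotuki → losuki   (t→s between vowels (before a back vowel))
  losuki → losuhi   (k→h between vowels (before a front vowel))
So the Kuhani cognate is 'losuhi'.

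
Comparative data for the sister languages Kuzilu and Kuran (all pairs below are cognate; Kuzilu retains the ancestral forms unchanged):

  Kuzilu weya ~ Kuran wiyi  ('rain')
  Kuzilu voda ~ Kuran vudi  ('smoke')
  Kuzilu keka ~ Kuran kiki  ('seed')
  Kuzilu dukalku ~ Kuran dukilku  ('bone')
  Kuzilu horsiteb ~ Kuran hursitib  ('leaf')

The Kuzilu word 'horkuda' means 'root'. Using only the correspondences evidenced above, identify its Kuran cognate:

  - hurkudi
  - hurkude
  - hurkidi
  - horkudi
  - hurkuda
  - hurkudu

hurkudi

horsiteb ~ hursitib — Kuzilu o corresponds to Kuran u after a consonant, before r.
weya ~ wiyi, voda ~ vudi — Kuzilu a corresponds to Kuran i word-finally.
Applying these to Kuzilu 'horkuda':
  horkuda → hurkuda   (o→u after a consonant, before r)
  hurkuda → hurkudi   (a→i word-finally)
So the Kuran cognate is 'hurkudi'.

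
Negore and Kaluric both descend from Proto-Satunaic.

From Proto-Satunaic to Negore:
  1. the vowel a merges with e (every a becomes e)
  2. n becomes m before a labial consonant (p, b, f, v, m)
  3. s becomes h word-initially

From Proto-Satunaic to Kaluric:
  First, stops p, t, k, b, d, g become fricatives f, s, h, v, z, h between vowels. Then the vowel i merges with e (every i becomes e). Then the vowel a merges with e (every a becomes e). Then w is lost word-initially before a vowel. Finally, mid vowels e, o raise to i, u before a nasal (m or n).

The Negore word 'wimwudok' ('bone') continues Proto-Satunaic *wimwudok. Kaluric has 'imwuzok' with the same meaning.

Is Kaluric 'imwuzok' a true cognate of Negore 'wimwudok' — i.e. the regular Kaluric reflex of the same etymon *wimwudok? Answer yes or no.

yes

Derive the expected Kaluric reflex of *wimwudok:
Kaluric: *wimwudok > wimwuzok > wemwuzok > emwuzok > imwuzok  (by intervocalic lenition, vowel merger, glide loss, pre-nasal raising)
Kaluric 'imwuzok' matches the regular reflex exactly, so the pair is cognate.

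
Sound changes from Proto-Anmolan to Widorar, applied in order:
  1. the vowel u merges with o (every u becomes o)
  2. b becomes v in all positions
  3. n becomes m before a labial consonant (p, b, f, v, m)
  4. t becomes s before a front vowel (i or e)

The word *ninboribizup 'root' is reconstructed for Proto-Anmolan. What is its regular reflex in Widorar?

Widorar: *ninboribizup > ninboribizop > ninvorivizop > nimvorivizop  (by vowel merger, unconditioned shift, nasal place assimilation)

nimvorivizop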